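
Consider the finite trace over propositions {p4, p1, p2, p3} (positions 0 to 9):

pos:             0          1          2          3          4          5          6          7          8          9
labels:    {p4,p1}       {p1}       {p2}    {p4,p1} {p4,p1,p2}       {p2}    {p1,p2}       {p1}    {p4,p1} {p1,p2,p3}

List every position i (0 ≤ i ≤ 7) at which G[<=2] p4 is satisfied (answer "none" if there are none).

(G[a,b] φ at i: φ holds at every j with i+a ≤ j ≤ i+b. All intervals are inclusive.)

Evaluate at each i in [0,7]:
  i=0: ✗ (fails at j=1)
  i=1: ✗ (fails at j=1)
  i=2: ✗ (fails at j=2)
  i=3: ✗ (fails at j=5)
  i=4: ✗ (fails at j=5)
  i=5: ✗ (fails at j=5)
  i=6: ✗ (fails at j=6)
  i=7: ✗ (fails at j=7)

none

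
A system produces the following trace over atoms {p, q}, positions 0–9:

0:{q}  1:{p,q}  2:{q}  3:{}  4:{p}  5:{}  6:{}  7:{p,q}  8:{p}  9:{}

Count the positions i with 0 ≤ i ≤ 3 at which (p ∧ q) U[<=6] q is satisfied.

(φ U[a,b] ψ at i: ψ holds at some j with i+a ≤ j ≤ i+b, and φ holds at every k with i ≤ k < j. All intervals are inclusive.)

Evaluate at each i in [0,3]:
  i=0: ✓ (rhs at j=0)
  i=1: ✓ (rhs at j=1)
  i=2: ✓ (rhs at j=2)
  i=3: ✗ (lhs fails at k=3 before rhs at j=7)
Positions where it holds: {0, 1, 2} → 3.

3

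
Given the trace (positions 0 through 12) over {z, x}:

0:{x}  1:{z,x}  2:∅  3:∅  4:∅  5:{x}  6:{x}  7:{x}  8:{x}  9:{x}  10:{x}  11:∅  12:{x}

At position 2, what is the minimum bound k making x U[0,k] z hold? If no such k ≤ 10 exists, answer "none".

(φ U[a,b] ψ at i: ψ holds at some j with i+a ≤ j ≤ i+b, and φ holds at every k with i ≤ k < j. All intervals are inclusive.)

none

Need earliest j ≥ 2 with z, and x at every k in [2,j-1].
  j=2: rhs fails.
  j=3: rhs fails.
  j=4: rhs fails.
  j=5: rhs fails.
  j=6: rhs fails.
  j=7: rhs fails.
  j=8: rhs fails.
  j=9: rhs fails.
  j=10: rhs fails.
  j=11: rhs fails.
  j=12: rhs fails.
No witness within the range → none.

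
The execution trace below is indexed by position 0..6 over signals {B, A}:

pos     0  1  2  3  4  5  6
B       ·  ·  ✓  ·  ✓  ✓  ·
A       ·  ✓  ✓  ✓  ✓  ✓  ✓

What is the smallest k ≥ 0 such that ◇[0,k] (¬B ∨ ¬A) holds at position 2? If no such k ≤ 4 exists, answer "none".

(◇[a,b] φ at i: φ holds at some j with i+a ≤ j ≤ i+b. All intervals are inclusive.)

Scan j = 2,3,… for (¬B ∨ ¬A):
  j=2: fails
  j=3: holds
First hit at j=3, so smallest k = 3-2 = 1.

1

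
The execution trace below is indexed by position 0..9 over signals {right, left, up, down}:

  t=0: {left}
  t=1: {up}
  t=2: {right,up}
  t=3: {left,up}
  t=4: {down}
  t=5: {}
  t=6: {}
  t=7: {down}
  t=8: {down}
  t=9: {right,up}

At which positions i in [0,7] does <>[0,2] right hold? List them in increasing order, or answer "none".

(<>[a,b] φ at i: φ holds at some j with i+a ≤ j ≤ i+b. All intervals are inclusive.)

0, 1, 2, 7

Evaluate at each i in [0,7]:
  i=0: ✓ (witness j=2)
  i=1: ✓ (witness j=2)
  i=2: ✓ (witness j=2)
  i=3: ✗ (none in [3,5])
  i=4: ✗ (none in [4,6])
  i=5: ✗ (none in [5,7])
  i=6: ✗ (none in [6,8])
  i=7: ✓ (witness j=9)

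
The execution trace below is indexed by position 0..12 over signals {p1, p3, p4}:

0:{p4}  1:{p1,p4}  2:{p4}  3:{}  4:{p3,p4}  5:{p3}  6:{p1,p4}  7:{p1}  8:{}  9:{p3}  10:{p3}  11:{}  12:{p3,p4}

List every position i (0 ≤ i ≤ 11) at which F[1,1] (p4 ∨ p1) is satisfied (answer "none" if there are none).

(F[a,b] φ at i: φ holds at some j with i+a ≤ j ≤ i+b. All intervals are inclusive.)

Evaluate at each i in [0,11]:
  i=0: ✓ (witness j=1)
  i=1: ✓ (witness j=2)
  i=2: ✗ (none in [3,3])
  i=3: ✓ (witness j=4)
  i=4: ✗ (none in [5,5])
  i=5: ✓ (witness j=6)
  i=6: ✓ (witness j=7)
  i=7: ✗ (none in [8,8])
  i=8: ✗ (none in [9,9])
  i=9: ✗ (none in [10,10])
  i=10: ✗ (none in [11,11])
  i=11: ✓ (witness j=12)

0, 1, 3, 5, 6, 11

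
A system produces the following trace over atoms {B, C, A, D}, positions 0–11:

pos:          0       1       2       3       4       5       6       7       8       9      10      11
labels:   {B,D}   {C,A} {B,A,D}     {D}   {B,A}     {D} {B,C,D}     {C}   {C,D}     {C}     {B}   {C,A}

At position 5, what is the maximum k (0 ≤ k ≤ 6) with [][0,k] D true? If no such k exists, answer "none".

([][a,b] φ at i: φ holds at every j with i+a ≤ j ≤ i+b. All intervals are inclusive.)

1

D must hold from j=5 onward; find where it first fails.
  j=5: holds
  j=6: holds
  j=7: fails
Holds on [5,6], so largest k = 1.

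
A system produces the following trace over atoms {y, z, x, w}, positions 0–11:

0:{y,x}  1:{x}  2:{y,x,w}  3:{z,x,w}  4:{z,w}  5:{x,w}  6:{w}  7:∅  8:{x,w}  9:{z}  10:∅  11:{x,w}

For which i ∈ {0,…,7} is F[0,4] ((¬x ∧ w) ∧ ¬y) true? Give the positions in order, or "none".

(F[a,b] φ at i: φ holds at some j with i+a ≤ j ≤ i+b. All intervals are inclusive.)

Evaluate at each i in [0,7]:
  i=0: ✓ (witness j=4)
  i=1: ✓ (witness j=4)
  i=2: ✓ (witness j=4)
  i=3: ✓ (witness j=4)
  i=4: ✓ (witness j=4)
  i=5: ✓ (witness j=6)
  i=6: ✓ (witness j=6)
  i=7: ✗ (none in [7,11])

0, 1, 2, 3, 4, 5, 6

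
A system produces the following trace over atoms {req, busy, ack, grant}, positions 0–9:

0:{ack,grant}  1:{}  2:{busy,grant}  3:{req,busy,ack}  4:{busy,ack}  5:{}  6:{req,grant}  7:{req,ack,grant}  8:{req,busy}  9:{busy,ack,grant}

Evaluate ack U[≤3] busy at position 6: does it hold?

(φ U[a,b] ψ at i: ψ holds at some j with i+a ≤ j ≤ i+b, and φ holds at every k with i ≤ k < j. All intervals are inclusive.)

Need some j in [6,9] with busy, and ack at every k in [6,j-1].
  j=6: busy false.
  j=7: busy false.
  j=8: busy holds, but ack fails at k=6 → not this j.
  j=9: busy holds, but ack fails at k=6 → not this j.
No j in the window works → until fails.

False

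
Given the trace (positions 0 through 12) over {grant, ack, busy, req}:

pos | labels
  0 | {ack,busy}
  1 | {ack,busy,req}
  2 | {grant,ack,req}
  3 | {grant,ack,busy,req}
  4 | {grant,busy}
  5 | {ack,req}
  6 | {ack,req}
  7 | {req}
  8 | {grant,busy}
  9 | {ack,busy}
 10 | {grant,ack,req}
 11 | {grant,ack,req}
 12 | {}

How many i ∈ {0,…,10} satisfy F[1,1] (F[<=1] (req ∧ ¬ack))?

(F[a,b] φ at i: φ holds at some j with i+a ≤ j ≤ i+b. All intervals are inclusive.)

Evaluate at each i in [0,10]:
  i=0: ✗ (none in [1,1])
  i=1: ✗ (none in [2,2])
  i=2: ✗ (none in [3,3])
  i=3: ✗ (none in [4,4])
  i=4: ✗ (none in [5,5])
  i=5: ✓ (witness j=6)
  i=6: ✓ (witness j=7)
  i=7: ✗ (none in [8,8])
  i=8: ✗ (none in [9,9])
  i=9: ✗ (none in [10,10])
  i=10: ✗ (none in [11,11])
Positions where it holds: {5, 6} → 2.

2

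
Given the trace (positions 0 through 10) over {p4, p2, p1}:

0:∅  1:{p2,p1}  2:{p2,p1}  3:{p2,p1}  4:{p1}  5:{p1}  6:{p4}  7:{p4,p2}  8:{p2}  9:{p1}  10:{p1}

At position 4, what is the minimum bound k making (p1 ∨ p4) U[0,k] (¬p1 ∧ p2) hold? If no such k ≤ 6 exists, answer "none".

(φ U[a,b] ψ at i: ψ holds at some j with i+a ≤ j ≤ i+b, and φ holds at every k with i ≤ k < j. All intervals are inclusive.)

Need earliest j ≥ 4 with (¬p1 ∧ p2), and (p1 ∨ p4) at every k in [4,j-1].
  j=4: rhs fails.
  j=5: rhs fails.
  j=6: rhs fails.
  j=7: rhs holds; lhs holds on [4,6]. k = 3.

3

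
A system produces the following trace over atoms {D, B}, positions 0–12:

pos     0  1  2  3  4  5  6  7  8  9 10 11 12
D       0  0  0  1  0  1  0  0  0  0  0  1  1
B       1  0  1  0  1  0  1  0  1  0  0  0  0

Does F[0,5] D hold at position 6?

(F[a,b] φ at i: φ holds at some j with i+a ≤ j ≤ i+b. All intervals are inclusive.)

Check D at each j in [6,11]:
  j=6: false
  j=7: false
  j=8: false
  j=9: false
  j=10: false
  j=11: true
Found at j=11 → formula holds.

True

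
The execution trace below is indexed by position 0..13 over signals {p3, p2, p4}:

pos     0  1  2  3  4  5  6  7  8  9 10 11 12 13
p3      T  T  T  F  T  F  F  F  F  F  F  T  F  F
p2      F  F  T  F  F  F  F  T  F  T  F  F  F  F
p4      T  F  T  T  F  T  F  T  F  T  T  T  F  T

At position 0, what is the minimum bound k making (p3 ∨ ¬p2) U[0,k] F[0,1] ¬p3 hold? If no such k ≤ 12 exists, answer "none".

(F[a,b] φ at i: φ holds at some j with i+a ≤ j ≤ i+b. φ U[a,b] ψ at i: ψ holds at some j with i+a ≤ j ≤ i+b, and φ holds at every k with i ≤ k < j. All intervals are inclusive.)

2

Need earliest j ≥ 0 with F[0,1] ¬p3, and (p3 ∨ ¬p2) at every k in [0,j-1].
  j=0: rhs fails.
  j=1: rhs fails.
  j=2: rhs holds; lhs holds on [0,1]. k = 2.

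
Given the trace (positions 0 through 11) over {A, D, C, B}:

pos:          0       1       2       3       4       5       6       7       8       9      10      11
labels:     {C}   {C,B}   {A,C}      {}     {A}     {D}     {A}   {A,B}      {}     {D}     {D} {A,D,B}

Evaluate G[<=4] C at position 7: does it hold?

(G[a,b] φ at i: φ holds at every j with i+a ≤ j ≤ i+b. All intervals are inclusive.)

Check C at every j in [7,11]:
  j=7: false
  j=8: false
  j=9: false
  j=10: false
  j=11: false
Fails at j=7 → formula fails.

No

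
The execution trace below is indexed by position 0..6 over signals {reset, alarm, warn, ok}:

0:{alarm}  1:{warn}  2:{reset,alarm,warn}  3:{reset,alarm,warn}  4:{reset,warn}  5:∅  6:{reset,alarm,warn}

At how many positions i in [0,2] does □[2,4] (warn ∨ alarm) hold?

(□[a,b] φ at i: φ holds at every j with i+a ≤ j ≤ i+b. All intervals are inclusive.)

1

Evaluate at each i in [0,2]:
  i=0: ✓ (all of [2,4])
  i=1: ✗ (fails at j=5)
  i=2: ✗ (fails at j=5)
Positions where it holds: {0} → 1.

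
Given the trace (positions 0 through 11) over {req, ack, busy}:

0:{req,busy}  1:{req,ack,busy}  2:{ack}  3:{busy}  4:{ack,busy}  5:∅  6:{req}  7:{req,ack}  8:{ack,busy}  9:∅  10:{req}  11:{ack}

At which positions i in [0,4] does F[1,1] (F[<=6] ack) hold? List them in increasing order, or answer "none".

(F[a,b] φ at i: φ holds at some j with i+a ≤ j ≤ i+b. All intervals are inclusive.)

0, 1, 2, 3, 4

Evaluate at each i in [0,4]:
  i=0: ✓ (witness j=1)
  i=1: ✓ (witness j=2)
  i=2: ✓ (witness j=3)
  i=3: ✓ (witness j=4)
  i=4: ✓ (witness j=5)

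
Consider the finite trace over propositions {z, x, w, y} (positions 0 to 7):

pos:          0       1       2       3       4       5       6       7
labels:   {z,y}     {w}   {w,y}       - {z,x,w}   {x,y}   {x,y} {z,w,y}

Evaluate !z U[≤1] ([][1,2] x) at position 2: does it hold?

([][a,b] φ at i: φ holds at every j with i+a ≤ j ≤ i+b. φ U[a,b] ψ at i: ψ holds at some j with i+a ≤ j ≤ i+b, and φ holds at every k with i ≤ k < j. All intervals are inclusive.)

Yes

Need some j in [2,3] with [][1,2] x, and !z at every k in [2,j-1].
  j=2: [][1,2] x — fails at 3.
  j=3: [][1,2] x holds; !z holds at every k in [2,2] → satisfied.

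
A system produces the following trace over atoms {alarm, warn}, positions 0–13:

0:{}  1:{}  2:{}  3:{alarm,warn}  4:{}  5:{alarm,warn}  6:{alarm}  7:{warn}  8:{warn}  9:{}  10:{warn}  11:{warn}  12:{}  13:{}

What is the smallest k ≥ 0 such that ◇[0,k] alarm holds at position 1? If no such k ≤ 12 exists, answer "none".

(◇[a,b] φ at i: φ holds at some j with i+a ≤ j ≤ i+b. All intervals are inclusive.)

Scan j = 1,2,… for alarm:
  j=1: fails
  j=2: fails
  j=3: holds
First hit at j=3, so smallest k = 3-1 = 2.

2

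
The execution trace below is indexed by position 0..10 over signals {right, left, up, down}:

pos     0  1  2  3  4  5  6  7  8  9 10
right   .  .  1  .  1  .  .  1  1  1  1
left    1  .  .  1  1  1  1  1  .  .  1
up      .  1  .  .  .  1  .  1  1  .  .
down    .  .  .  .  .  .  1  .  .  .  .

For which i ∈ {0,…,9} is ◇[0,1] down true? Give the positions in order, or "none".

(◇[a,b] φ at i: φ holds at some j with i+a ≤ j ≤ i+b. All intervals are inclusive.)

5, 6

Evaluate at each i in [0,9]:
  i=0: ✗ (none in [0,1])
  i=1: ✗ (none in [1,2])
  i=2: ✗ (none in [2,3])
  i=3: ✗ (none in [3,4])
  i=4: ✗ (none in [4,5])
  i=5: ✓ (witness j=6)
  i=6: ✓ (witness j=6)
  i=7: ✗ (none in [7,8])
  i=8: ✗ (none in [8,9])
  i=9: ✗ (none in [9,10])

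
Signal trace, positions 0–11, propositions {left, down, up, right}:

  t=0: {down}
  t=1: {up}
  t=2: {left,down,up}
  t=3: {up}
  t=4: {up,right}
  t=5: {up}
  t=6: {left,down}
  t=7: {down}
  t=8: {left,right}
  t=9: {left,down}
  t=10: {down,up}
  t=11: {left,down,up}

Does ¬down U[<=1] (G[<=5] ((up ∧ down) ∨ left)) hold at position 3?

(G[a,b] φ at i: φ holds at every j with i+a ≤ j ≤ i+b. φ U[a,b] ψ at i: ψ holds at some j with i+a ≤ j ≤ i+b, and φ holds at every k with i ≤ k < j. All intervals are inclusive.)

False

Need some j in [3,4] with G[<=5] ((up ∧ down) ∨ left), and ¬down at every k in [3,j-1].
  j=3: G[<=5] ((up ∧ down) ∨ left) — fails at 3.
  j=4: G[<=5] ((up ∧ down) ∨ left) — fails at 4.
No j in the window works → until fails.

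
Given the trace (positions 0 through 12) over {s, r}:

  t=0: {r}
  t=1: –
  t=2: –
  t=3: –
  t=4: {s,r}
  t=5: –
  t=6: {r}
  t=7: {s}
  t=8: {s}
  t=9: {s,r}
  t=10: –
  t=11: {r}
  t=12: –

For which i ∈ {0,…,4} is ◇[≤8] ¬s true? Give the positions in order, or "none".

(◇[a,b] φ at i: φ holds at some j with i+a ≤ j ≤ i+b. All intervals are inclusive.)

0, 1, 2, 3, 4

Evaluate at each i in [0,4]:
  i=0: ✓ (witness j=0)
  i=1: ✓ (witness j=1)
  i=2: ✓ (witness j=2)
  i=3: ✓ (witness j=3)
  i=4: ✓ (witness j=5)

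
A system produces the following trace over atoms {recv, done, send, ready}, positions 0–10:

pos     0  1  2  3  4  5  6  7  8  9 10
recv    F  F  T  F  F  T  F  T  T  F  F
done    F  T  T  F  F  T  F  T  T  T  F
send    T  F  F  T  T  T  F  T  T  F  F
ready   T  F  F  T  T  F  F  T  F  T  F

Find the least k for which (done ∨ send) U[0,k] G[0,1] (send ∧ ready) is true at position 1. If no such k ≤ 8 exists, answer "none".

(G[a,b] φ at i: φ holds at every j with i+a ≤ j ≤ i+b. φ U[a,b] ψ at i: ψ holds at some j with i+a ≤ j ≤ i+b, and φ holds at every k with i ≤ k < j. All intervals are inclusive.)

Need earliest j ≥ 1 with G[0,1] (send ∧ ready), and (done ∨ send) at every k in [1,j-1].
  j=1: rhs fails.
  j=2: rhs fails.
  j=3: rhs holds; lhs holds on [1,2]. k = 2.

2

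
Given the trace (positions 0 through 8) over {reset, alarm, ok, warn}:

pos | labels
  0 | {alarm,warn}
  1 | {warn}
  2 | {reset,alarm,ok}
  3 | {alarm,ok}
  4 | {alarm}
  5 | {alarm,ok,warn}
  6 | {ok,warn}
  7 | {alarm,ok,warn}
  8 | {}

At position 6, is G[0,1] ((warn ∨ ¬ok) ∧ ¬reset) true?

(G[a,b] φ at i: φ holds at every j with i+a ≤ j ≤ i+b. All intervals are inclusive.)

True

Check ((warn ∨ ¬ok) ∧ ¬reset) at every j in [6,7]:
  j=6: true
  j=7: true
All positions satisfy it → formula holds.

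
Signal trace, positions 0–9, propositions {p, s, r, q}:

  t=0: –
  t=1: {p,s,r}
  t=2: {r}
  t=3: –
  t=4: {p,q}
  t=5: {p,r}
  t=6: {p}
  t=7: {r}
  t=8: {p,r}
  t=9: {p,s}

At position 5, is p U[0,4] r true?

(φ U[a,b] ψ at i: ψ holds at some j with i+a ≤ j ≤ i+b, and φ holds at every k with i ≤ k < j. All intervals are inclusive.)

Need some j in [5,9] with r, and p at every k in [5,j-1].
  j=5: r holds; no prefix to check → satisfied.

True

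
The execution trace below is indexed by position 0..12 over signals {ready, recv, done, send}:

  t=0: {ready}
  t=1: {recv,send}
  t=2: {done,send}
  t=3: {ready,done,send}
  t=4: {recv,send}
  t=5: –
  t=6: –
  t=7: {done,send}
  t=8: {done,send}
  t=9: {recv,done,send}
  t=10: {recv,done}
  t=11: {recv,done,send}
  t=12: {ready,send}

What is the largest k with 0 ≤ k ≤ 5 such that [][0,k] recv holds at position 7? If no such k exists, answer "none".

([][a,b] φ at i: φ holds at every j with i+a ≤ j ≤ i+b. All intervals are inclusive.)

none

recv must hold from j=7 onward; find where it first fails.
  j=7: fails → no k works.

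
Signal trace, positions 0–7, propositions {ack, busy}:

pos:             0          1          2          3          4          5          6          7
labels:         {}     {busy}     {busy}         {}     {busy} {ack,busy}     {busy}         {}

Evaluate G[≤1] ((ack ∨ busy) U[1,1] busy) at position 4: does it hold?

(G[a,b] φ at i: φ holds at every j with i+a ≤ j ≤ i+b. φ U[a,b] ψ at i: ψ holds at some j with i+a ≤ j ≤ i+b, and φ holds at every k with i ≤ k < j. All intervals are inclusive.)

Check ((ack ∨ busy) U[1,1] busy) at every j in [4,5]:
  j=4: holds
  j=5: holds
All positions satisfy it → formula holds.

True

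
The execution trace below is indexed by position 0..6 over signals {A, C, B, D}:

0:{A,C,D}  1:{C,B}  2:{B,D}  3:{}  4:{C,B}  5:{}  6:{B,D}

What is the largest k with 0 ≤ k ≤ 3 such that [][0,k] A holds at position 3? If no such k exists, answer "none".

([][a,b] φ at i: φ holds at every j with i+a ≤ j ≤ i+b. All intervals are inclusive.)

A must hold from j=3 onward; find where it first fails.
  j=3: fails → no k works.

none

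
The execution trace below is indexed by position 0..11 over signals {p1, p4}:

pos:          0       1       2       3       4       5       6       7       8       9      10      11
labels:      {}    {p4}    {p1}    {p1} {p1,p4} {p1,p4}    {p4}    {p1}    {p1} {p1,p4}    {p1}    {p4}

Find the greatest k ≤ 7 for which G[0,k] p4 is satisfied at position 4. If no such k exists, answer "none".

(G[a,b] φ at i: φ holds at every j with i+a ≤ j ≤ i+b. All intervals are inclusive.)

2

p4 must hold from j=4 onward; find where it first fails.
  j=4: holds
  j=5: holds
  j=6: holds
  j=7: fails
Holds on [4,6], so largest k = 2.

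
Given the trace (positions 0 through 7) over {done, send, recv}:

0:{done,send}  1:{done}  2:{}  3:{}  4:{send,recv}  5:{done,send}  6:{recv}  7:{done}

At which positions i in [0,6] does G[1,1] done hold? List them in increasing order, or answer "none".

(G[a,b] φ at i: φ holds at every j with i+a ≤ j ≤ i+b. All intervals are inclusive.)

0, 4, 6

Evaluate at each i in [0,6]:
  i=0: ✓ (all of [1,1])
  i=1: ✗ (fails at j=2)
  i=2: ✗ (fails at j=3)
  i=3: ✗ (fails at j=4)
  i=4: ✓ (all of [5,5])
  i=5: ✗ (fails at j=6)
  i=6: ✓ (all of [7,7])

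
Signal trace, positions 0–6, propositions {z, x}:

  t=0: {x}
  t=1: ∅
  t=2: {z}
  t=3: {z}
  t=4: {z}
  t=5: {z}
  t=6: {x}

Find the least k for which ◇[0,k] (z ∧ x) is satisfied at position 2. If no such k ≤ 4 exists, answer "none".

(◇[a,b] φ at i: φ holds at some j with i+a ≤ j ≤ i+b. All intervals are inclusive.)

none

Scan j = 2,3,… for (z ∧ x):
  j=2: fails
  j=3: fails
  j=4: fails
  j=5: fails
  j=6: fails
No j in [2,6] satisfies it → none.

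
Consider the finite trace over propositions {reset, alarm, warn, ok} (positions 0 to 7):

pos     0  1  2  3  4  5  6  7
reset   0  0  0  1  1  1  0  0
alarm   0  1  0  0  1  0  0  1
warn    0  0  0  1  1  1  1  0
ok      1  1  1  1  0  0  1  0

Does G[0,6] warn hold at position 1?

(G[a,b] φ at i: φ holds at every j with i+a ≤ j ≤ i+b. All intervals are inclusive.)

Check warn at every j in [1,7]:
  j=1: false
  j=2: false
  j=3: true
  j=4: true
  j=5: true
  j=6: true
  j=7: false
Fails at j=1 → formula fails.

False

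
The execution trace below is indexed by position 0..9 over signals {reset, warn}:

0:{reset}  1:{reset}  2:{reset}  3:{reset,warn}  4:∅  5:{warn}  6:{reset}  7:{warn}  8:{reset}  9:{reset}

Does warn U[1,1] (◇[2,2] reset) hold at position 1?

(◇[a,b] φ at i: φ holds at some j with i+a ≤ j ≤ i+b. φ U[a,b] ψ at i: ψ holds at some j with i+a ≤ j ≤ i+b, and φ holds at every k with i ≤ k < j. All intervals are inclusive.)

Need some j in [2,2] with ◇[2,2] reset, and warn at every k in [1,j-1].
  j=2: ◇[2,2] reset — fails (none in [4,4]).
No j in the window works → until fails.

False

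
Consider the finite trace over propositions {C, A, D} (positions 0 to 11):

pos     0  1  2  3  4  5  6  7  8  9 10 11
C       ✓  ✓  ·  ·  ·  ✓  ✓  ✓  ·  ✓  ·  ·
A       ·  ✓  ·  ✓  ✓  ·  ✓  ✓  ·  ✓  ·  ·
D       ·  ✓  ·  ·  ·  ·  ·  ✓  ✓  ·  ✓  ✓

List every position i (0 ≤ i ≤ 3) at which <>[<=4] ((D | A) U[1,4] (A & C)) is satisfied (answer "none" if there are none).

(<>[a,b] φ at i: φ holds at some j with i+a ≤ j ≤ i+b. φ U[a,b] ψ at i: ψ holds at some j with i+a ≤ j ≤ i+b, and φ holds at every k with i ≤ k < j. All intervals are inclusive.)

Evaluate at each i in [0,3]:
  i=0: ✗ (none in [0,4])
  i=1: ✗ (none in [1,5])
  i=2: ✓ (witness j=6)
  i=3: ✓ (witness j=6)

2, 3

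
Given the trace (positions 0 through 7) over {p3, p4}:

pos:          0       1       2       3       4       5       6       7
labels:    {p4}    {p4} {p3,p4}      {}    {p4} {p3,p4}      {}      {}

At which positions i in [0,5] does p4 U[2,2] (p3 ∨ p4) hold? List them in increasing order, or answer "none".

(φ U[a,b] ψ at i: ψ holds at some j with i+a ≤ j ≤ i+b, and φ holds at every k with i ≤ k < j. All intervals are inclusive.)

Evaluate at each i in [0,5]:
  i=0: ✓ (rhs at j=2; lhs holds on [0,1])
  i=1: ✗ (no rhs in [3,3])
  i=2: ✗ (lhs fails at k=3 before rhs at j=4)
  i=3: ✗ (lhs fails at k=3 before rhs at j=5)
  i=4: ✗ (no rhs in [6,6])
  i=5: ✗ (no rhs in [7,7])

0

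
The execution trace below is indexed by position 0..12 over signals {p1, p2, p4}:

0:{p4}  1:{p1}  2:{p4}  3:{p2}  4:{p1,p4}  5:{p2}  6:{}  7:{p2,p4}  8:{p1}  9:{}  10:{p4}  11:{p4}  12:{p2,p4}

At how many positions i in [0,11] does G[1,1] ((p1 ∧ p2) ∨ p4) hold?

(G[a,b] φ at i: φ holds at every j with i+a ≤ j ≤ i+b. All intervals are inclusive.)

Evaluate at each i in [0,11]:
  i=0: ✗ (fails at j=1)
  i=1: ✓ (all of [2,2])
  i=2: ✗ (fails at j=3)
  i=3: ✓ (all of [4,4])
  i=4: ✗ (fails at j=5)
  i=5: ✗ (fails at j=6)
  i=6: ✓ (all of [7,7])
  i=7: ✗ (fails at j=8)
  i=8: ✗ (fails at j=9)
  i=9: ✓ (all of [10,10])
  i=10: ✓ (all of [11,11])
  i=11: ✓ (all of [12,12])
Positions where it holds: {1, 3, 6, 9, 10, 11} → 6.

6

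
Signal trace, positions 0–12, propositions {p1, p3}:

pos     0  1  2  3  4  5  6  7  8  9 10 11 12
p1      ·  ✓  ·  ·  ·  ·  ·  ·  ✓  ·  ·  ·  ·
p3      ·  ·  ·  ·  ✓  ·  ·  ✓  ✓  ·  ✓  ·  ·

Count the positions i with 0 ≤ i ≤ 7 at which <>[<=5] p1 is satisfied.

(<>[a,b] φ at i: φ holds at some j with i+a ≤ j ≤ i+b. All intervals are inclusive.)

7

Evaluate at each i in [0,7]:
  i=0: ✓ (witness j=1)
  i=1: ✓ (witness j=1)
  i=2: ✗ (none in [2,7])
  i=3: ✓ (witness j=8)
  i=4: ✓ (witness j=8)
  i=5: ✓ (witness j=8)
  i=6: ✓ (witness j=8)
  i=7: ✓ (witness j=8)
Positions where it holds: {0, 1, 3, 4, 5, 6, 7} → 7.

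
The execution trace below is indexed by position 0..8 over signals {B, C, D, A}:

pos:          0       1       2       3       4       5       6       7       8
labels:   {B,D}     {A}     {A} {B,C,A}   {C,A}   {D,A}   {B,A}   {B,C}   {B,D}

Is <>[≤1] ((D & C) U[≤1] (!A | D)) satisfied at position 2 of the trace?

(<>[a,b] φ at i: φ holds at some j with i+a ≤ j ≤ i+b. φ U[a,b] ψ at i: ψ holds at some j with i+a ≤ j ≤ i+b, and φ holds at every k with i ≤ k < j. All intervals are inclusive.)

No

Check ((D & C) U[≤1] (!A | D)) at each j in [2,3]:
  j=2: fails
  j=3: fails
No position in the window satisfies it → formula fails.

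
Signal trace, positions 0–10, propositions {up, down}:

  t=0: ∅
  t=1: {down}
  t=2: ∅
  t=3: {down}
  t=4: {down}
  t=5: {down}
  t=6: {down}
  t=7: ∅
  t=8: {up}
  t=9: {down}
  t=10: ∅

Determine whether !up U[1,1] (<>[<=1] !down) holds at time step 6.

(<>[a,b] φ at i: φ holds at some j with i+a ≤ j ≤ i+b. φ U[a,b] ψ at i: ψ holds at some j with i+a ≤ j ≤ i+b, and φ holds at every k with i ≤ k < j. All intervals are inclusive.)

Need some j in [7,7] with <>[<=1] !down, and !up at every k in [6,j-1].
  j=7: <>[<=1] !down holds; !up holds at every k in [6,6] → satisfied.

Yes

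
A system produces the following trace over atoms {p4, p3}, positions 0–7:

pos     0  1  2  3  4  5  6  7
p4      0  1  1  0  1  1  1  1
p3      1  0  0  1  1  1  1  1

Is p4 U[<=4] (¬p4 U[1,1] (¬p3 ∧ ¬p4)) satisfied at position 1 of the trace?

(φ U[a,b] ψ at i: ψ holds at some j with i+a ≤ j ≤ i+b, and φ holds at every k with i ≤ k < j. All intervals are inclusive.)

Need some j in [1,5] with (¬p4 U[1,1] (¬p3 ∧ ¬p4)), and p4 at every k in [1,j-1].
  j=1: (¬p4 U[1,1] (¬p3 ∧ ¬p4)) — fails.
  j=2: (¬p4 U[1,1] (¬p3 ∧ ¬p4)) — fails.
  j=3: (¬p4 U[1,1] (¬p3 ∧ ¬p4)) — fails.
  j=4: (¬p4 U[1,1] (¬p3 ∧ ¬p4)) — fails.
  j=5: (¬p4 U[1,1] (¬p3 ∧ ¬p4)) — fails.
No j in the window works → until fails.

Does not hold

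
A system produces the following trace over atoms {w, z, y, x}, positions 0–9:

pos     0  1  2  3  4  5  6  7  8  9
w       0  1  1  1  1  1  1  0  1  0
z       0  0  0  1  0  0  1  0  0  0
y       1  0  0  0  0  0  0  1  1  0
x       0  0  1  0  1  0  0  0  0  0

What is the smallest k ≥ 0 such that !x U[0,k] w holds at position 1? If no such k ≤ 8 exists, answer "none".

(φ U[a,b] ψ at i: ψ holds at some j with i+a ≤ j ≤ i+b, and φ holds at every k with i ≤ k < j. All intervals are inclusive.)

Need earliest j ≥ 1 with w, and !x at every k in [1,j-1].
  j=1: rhs holds (empty prefix). k = 0.

0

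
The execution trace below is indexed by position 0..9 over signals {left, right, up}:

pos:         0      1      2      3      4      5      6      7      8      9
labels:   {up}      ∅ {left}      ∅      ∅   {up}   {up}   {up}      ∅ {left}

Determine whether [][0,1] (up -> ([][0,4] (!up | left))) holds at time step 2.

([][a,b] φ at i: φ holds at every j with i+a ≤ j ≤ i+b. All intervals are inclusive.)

Yes

Check (up -> ([][0,4] (!up | left))) at every j in [2,3]:
  j=2: antecedent false → ✓
  j=3: antecedent false → ✓
All positions satisfy it → formula holds.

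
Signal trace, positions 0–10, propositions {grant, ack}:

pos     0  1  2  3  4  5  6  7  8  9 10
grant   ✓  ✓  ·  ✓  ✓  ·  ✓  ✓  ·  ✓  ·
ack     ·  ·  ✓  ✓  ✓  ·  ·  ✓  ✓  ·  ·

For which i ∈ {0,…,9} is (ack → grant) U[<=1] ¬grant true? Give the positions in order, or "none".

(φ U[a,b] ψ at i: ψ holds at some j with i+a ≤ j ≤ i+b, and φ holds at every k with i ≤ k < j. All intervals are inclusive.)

1, 2, 4, 5, 7, 8, 9

Evaluate at each i in [0,9]:
  i=0: ✗ (no rhs in [0,1])
  i=1: ✓ (rhs at j=2; lhs holds on [1,1])
  i=2: ✓ (rhs at j=2)
  i=3: ✗ (no rhs in [3,4])
  i=4: ✓ (rhs at j=5; lhs holds on [4,4])
  i=5: ✓ (rhs at j=5)
  i=6: ✗ (no rhs in [6,7])
  i=7: ✓ (rhs at j=8; lhs holds on [7,7])
  i=8: ✓ (rhs at j=8)
  i=9: ✓ (rhs at j=10; lhs holds on [9,9])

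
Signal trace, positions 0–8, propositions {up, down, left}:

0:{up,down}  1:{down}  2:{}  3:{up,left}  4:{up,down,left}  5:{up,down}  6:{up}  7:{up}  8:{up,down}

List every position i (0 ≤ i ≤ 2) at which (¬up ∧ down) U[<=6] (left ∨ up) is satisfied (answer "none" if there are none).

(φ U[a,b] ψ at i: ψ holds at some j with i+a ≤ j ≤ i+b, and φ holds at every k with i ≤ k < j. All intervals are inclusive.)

0

Evaluate at each i in [0,2]:
  i=0: ✓ (rhs at j=0)
  i=1: ✗ (lhs fails at k=2 before rhs at j=3)
  i=2: ✗ (lhs fails at k=2 before rhs at j=3)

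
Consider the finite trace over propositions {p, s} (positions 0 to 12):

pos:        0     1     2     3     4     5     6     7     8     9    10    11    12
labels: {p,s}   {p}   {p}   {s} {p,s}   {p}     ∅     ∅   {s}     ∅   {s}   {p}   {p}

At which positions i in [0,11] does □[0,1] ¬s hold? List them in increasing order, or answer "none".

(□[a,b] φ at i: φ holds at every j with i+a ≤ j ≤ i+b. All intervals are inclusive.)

Evaluate at each i in [0,11]:
  i=0: ✗ (fails at j=0)
  i=1: ✓ (all of [1,2])
  i=2: ✗ (fails at j=3)
  i=3: ✗ (fails at j=3)
  i=4: ✗ (fails at j=4)
  i=5: ✓ (all of [5,6])
  i=6: ✓ (all of [6,7])
  i=7: ✗ (fails at j=8)
  i=8: ✗ (fails at j=8)
  i=9: ✗ (fails at j=10)
  i=10: ✗ (fails at j=10)
  i=11: ✓ (all of [11,12])

1, 5, 6, 11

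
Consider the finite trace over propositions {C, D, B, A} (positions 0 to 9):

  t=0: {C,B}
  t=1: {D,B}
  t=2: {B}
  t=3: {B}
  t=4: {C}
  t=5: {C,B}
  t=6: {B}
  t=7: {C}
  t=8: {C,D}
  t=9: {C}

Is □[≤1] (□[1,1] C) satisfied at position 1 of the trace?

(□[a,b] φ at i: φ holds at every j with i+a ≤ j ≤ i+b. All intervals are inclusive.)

Check □[1,1] C at every j in [1,2]:
  j=1: fails at 2
  j=2: fails at 3
Fails at j=1 → formula fails.

No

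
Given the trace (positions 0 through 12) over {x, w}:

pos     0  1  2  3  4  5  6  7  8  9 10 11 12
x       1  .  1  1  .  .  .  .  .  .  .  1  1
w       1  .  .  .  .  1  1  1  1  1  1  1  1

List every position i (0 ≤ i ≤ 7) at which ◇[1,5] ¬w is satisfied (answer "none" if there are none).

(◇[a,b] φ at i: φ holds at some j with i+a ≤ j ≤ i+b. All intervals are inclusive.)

0, 1, 2, 3

Evaluate at each i in [0,7]:
  i=0: ✓ (witness j=1)
  i=1: ✓ (witness j=2)
  i=2: ✓ (witness j=3)
  i=3: ✓ (witness j=4)
  i=4: ✗ (none in [5,9])
  i=5: ✗ (none in [6,10])
  i=6: ✗ (none in [7,11])
  i=7: ✗ (none in [8,12])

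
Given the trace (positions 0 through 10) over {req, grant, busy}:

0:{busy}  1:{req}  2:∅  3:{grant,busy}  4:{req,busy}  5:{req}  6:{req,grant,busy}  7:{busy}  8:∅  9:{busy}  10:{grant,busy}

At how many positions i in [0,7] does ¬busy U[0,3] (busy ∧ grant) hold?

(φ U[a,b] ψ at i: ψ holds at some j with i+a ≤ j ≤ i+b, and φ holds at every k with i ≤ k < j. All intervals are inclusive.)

Evaluate at each i in [0,7]:
  i=0: ✗ (lhs fails at k=0 before rhs at j=3)
  i=1: ✓ (rhs at j=3; lhs holds on [1,2])
  i=2: ✓ (rhs at j=3; lhs holds on [2,2])
  i=3: ✓ (rhs at j=3)
  i=4: ✗ (lhs fails at k=4 before rhs at j=6)
  i=5: ✓ (rhs at j=6; lhs holds on [5,5])
  i=6: ✓ (rhs at j=6)
  i=7: ✗ (lhs fails at k=7 before rhs at j=10)
Positions where it holds: {1, 2, 3, 5, 6} → 5.

5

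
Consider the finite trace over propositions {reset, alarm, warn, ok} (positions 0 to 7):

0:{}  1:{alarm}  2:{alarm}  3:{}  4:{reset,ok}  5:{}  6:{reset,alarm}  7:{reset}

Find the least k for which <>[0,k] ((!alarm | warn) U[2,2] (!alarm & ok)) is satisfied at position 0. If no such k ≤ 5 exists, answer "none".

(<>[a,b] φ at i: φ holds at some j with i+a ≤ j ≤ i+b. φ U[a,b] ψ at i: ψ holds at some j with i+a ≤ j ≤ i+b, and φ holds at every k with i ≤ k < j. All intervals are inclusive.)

none

Scan j = 0,1,… for ((!alarm | warn) U[2,2] (!alarm & ok)):
  j=0: fails
  j=1: fails
  j=2: fails
  j=3: fails
  j=4: fails
  j=5: fails
No j in [0,5] satisfies it → none.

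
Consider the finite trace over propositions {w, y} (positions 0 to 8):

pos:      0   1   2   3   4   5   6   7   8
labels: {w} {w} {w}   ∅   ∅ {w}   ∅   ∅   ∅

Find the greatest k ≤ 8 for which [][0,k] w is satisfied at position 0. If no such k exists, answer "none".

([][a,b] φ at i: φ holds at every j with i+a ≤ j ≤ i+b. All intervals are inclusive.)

2

w must hold from j=0 onward; find where it first fails.
  j=0: holds
  j=1: holds
  j=2: holds
  j=3: fails
Holds on [0,2], so largest k = 2.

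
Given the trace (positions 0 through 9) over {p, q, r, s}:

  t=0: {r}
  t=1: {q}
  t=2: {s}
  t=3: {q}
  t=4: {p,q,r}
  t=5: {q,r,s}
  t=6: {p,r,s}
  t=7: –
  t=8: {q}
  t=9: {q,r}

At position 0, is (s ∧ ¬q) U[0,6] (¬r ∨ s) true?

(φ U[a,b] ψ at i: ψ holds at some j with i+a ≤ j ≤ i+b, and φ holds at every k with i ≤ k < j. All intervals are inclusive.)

False

Need some j in [0,6] with (¬r ∨ s), and (s ∧ ¬q) at every k in [0,j-1].
  j=0: (¬r ∨ s) false.
  j=1: (¬r ∨ s) holds, but (s ∧ ¬q) fails at k=0 → not this j.
  j=2: (¬r ∨ s) holds, but (s ∧ ¬q) fails at k=0 → not this j.
  j=3: (¬r ∨ s) holds, but (s ∧ ¬q) fails at k=0 → not this j.
  j=4: (¬r ∨ s) false.
  j=5: (¬r ∨ s) holds, but (s ∧ ¬q) fails at k=0 → not this j.
  j=6: (¬r ∨ s) holds, but (s ∧ ¬q) fails at k=0 → not this j.
No j in the window works → until fails.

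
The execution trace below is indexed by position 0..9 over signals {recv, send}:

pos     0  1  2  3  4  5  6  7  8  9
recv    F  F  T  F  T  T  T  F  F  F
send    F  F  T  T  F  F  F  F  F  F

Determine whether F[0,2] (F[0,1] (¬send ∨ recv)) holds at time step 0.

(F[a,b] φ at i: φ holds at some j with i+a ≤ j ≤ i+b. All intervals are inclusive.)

Yes

Check F[0,1] (¬send ∨ recv) at each j in [0,2]:
  j=0: holds (witness at 0)
  j=1: holds (witness at 1)
  j=2: holds (witness at 2)
Found at j=0 → formula holds.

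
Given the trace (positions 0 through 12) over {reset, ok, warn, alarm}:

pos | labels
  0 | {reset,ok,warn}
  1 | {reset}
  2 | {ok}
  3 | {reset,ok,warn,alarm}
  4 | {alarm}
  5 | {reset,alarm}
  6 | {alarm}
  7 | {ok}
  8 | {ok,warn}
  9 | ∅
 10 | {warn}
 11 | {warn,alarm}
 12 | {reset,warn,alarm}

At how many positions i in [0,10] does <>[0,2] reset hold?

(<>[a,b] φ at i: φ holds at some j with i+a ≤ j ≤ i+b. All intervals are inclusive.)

Evaluate at each i in [0,10]:
  i=0: ✓ (witness j=0)
  i=1: ✓ (witness j=1)
  i=2: ✓ (witness j=3)
  i=3: ✓ (witness j=3)
  i=4: ✓ (witness j=5)
  i=5: ✓ (witness j=5)
  i=6: ✗ (none in [6,8])
  i=7: ✗ (none in [7,9])
  i=8: ✗ (none in [8,10])
  i=9: ✗ (none in [9,11])
  i=10: ✓ (witness j=12)
Positions where it holds: {0, 1, 2, 3, 4, 5, 10} → 7.

7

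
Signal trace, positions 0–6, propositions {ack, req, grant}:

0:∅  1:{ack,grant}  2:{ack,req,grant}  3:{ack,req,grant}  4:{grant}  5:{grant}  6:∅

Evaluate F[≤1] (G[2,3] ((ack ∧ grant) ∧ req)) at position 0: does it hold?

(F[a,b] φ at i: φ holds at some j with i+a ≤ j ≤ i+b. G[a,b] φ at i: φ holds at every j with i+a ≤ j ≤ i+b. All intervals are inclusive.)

Holds

Check G[2,3] ((ack ∧ grant) ∧ req) at each j in [0,1]:
  j=0: holds on [2,3]
  j=1: fails at 4
Found at j=0 → formula holds.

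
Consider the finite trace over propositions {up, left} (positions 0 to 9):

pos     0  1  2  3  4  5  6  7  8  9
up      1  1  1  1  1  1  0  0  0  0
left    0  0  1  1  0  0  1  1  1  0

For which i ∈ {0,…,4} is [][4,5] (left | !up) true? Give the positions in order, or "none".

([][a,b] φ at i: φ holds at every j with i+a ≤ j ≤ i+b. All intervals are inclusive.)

2, 3, 4

Evaluate at each i in [0,4]:
  i=0: ✗ (fails at j=4)
  i=1: ✗ (fails at j=5)
  i=2: ✓ (all of [6,7])
  i=3: ✓ (all of [7,8])
  i=4: ✓ (all of [8,9])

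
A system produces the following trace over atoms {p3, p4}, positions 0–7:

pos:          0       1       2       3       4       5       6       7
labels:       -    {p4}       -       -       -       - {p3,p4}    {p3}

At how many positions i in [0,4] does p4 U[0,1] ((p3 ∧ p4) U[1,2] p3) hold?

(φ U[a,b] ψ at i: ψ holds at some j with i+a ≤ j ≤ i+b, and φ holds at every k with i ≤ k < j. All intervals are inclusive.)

Evaluate at each i in [0,4]:
  i=0: ✗ (no rhs in [0,1])
  i=1: ✗ (no rhs in [1,2])
  i=2: ✗ (no rhs in [2,3])
  i=3: ✗ (no rhs in [3,4])
  i=4: ✗ (no rhs in [4,5])
Positions where it holds: {} → 0.

0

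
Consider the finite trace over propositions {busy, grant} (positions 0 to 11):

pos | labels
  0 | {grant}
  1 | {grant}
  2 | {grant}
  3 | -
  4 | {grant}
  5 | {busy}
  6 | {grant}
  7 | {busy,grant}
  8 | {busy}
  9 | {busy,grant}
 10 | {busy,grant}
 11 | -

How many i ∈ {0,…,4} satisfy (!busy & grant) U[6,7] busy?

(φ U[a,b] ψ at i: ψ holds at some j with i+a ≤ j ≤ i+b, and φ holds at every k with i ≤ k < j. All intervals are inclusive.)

0

Evaluate at each i in [0,4]:
  i=0: ✗ (lhs fails at k=3 before rhs at j=7)
  i=1: ✗ (lhs fails at k=3 before rhs at j=7)
  i=2: ✗ (lhs fails at k=3 before rhs at j=8)
  i=3: ✗ (lhs fails at k=3 before rhs at j=9)
  i=4: ✗ (lhs fails at k=5 before rhs at j=10)
Positions where it holds: {} → 0.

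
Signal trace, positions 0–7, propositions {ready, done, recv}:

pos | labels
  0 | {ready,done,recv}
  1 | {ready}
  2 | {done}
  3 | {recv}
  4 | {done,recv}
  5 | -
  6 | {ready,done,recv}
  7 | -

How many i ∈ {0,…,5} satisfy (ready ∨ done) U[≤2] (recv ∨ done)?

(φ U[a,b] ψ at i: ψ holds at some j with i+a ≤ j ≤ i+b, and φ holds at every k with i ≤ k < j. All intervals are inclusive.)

5

Evaluate at each i in [0,5]:
  i=0: ✓ (rhs at j=0)
  i=1: ✓ (rhs at j=2; lhs holds on [1,1])
  i=2: ✓ (rhs at j=2)
  i=3: ✓ (rhs at j=3)
  i=4: ✓ (rhs at j=4)
  i=5: ✗ (lhs fails at k=5 before rhs at j=6)
Positions where it holds: {0, 1, 2, 3, 4} → 5.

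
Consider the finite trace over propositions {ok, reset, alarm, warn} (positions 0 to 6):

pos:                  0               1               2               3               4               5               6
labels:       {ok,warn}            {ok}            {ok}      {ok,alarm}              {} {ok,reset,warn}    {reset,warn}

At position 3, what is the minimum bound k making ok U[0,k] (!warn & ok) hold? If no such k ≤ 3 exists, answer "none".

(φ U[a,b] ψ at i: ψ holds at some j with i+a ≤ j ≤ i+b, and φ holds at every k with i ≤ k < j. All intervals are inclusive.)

0

Need earliest j ≥ 3 with (!warn & ok), and ok at every k in [3,j-1].
  j=3: rhs holds (empty prefix). k = 0.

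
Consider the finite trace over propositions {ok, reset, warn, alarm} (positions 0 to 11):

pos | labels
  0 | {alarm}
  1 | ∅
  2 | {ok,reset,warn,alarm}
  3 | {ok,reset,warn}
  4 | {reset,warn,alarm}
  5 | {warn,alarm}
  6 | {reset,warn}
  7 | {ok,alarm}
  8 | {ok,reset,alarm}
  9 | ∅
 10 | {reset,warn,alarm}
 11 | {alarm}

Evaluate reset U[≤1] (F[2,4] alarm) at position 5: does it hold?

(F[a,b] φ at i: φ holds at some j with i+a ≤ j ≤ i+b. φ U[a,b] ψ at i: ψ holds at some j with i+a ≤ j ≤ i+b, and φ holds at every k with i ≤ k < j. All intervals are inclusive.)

True

Need some j in [5,6] with F[2,4] alarm, and reset at every k in [5,j-1].
  j=5: F[2,4] alarm holds; no prefix to check → satisfied.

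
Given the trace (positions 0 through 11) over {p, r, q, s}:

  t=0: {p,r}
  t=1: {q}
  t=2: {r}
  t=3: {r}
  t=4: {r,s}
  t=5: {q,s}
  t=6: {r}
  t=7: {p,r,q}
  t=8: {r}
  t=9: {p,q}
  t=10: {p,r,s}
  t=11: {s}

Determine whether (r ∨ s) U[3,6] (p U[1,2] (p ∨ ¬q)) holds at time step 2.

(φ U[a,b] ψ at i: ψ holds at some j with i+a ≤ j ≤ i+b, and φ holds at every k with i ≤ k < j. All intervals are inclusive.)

Holds

Need some j in [5,8] with (p U[1,2] (p ∨ ¬q)), and (r ∨ s) at every k in [2,j-1].
  j=5: (p U[1,2] (p ∨ ¬q)) — fails.
  j=6: (p U[1,2] (p ∨ ¬q)) — fails.
  j=7: (p U[1,2] (p ∨ ¬q)) holds; (r ∨ s) holds at every k in [2,6] → satisfied.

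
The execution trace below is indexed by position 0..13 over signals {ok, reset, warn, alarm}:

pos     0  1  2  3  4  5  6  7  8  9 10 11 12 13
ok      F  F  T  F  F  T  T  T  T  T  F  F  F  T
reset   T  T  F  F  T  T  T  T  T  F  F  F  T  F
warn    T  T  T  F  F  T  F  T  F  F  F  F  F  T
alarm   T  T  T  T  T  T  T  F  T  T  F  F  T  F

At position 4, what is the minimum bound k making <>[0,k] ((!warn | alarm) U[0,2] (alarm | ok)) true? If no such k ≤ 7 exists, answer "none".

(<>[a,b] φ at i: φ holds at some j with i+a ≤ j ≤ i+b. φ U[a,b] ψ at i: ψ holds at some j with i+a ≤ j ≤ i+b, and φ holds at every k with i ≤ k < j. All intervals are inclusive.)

0

Scan j = 4,5,… for ((!warn | alarm) U[0,2] (alarm | ok)):
  j=4: holds
First hit at j=4, so smallest k = 4-4 = 0.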